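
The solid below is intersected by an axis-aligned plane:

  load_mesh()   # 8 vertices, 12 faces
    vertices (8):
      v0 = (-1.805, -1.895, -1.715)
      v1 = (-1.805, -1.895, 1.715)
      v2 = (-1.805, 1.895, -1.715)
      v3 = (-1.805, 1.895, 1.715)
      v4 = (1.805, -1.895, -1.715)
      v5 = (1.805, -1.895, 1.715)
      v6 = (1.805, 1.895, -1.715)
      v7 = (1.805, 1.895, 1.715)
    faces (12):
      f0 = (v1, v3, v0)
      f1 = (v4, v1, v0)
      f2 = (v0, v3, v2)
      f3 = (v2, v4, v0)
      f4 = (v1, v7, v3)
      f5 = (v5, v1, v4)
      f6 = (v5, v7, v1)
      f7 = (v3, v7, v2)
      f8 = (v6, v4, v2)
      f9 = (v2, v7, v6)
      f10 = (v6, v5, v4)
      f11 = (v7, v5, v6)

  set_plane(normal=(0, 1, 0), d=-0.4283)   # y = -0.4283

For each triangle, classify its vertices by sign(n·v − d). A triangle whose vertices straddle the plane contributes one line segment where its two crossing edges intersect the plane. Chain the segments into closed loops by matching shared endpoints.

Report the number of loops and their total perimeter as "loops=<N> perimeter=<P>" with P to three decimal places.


Straddling triangles (8 of 12):
  (v1,v3,v0) [-+-] → (-1.805, -0.4283, 1.715)–(-1.805, -0.4283, -0.387617)  len=2.1026
  (v0,v3,v2) [-++] → (-1.805, -0.4283, -0.387617)–(-1.805, -0.4283, -1.715)  len=1.3274
  (v2,v4,v0) [+--] → (0.407959, -0.4283, -1.715)–(-1.805, -0.4283, -1.715)  len=2.2130
  (v1,v7,v3) [-++] → (-0.407959, -0.4283, 1.715)–(-1.805, -0.4283, 1.715)  len=1.3970
  (v5,v7,v1) [-+-] → (1.805, -0.4283, 1.715)–(-0.407959, -0.4283, 1.715)  len=2.2130
  (v6,v4,v2) [+-+] → (1.805, -0.4283, -1.715)–(0.407959, -0.4283, -1.715)  len=1.3970
  (v6,v5,v4) [+--] → (1.805, -0.4283, 0.387617)–(1.805, -0.4283, -1.715)  len=2.1026
  (v7,v5,v6) [+-+] → (1.805, -0.4283, 1.715)–(1.805, -0.4283, 0.387617)  len=1.3274

Chained into 1 loop(s):
  loop 1: 8 segments, perimeter = 14.0800
Total perimeter = 14.080

loops=1 perimeter=14.080


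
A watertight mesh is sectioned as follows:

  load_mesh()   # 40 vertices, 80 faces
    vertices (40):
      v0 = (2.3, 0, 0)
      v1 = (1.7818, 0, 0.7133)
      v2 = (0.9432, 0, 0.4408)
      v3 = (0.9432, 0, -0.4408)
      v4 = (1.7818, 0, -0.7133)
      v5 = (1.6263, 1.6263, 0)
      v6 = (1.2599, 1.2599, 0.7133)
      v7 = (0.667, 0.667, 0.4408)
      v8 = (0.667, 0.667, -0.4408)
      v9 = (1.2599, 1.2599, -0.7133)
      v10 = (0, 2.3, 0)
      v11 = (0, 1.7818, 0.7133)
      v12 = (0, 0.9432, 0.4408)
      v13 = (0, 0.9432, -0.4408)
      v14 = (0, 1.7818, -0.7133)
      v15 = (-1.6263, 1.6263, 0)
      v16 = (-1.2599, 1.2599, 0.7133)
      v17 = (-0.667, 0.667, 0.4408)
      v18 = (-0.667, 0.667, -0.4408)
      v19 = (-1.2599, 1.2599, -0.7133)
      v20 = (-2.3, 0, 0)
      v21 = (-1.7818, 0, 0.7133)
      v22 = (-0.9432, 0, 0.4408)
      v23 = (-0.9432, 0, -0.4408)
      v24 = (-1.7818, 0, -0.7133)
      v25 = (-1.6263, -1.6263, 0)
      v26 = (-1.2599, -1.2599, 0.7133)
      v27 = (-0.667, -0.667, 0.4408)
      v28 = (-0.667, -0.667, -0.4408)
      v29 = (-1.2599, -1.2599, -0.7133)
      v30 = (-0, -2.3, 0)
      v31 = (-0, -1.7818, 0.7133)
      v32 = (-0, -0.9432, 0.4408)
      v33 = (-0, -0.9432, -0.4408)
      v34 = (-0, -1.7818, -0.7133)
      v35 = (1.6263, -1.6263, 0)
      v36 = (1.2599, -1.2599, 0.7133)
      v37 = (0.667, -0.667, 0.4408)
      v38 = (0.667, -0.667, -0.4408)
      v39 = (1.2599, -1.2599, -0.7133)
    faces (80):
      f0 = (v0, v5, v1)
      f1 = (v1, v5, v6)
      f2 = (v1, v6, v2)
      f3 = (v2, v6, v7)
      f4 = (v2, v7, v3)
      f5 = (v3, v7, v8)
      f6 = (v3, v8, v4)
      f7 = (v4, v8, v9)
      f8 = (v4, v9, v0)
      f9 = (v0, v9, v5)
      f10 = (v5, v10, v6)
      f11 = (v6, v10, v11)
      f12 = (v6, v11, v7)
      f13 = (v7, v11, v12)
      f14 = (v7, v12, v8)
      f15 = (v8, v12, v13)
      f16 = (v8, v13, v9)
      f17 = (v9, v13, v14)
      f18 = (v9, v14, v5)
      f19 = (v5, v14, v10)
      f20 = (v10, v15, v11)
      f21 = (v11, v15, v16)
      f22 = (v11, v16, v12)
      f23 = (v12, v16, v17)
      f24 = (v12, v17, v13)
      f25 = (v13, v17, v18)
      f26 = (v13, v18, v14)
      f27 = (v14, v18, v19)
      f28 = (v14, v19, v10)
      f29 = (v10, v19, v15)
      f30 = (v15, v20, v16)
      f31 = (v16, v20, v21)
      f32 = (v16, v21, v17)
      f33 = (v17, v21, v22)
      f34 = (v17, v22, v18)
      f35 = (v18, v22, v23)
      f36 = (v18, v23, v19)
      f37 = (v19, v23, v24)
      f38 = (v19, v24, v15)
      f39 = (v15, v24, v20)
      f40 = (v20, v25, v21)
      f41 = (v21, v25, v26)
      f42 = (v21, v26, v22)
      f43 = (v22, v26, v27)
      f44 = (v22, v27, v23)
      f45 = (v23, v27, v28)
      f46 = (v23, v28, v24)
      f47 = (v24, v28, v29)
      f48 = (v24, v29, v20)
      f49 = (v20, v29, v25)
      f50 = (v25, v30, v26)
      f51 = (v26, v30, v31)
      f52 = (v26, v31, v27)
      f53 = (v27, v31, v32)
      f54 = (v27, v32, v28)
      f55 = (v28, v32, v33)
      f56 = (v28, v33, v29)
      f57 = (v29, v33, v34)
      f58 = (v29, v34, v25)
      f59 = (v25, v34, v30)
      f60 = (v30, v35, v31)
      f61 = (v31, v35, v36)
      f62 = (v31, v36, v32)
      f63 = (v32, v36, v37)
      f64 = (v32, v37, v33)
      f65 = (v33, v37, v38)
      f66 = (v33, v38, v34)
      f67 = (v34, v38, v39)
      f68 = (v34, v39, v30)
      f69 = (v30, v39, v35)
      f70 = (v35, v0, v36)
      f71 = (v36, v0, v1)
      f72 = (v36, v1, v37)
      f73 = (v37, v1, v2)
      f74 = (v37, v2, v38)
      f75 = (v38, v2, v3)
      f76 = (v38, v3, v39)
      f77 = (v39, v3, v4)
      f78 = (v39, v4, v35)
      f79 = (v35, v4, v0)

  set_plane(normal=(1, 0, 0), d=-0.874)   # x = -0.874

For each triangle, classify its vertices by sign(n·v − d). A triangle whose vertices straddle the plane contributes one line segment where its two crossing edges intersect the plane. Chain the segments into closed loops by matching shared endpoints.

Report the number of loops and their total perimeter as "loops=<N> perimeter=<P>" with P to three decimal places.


loops=2 perimeter=10.438

Straddling triangles (24 of 80):
  (v10,v15,v11) [+-+] → (-0.874, 1.93794, 0)–(-0.874, 1.69823, 0.329961)  len=0.4078
  (v11,v15,v16) [+--] → (-0.874, 1.69823, 0.329961)–(-0.874, 1.41975, 0.7133)  len=0.4738
  (v11,v16,v12) [+-+] → (-0.874, 1.41975, 0.7133)–(-0.874, 1.1629, 0.629835)  len=0.2701
  (v12,v16,v17) [+-+] → (-0.874, 1.1629, 0.629835)–(-0.874, 0.874, 0.535938)  len=0.3038
  (v14,v18,v19) [++-] → (-0.874, 0.874, -0.535938)–(-0.874, 1.41975, -0.7133)  len=0.5739
  (v14,v19,v10) [+-+] → (-0.874, 1.41975, -0.7133)–(-0.874, 1.57848, -0.49482)  len=0.2700
  (v10,v19,v15) [+--] → (-0.874, 1.57848, -0.49482)–(-0.874, 1.93794, 0)  len=0.6116
  (v16,v21,v17) [--+] → (-0.874, 0.543149, 0.491399)–(-0.874, 0.874, 0.535938)  len=0.3338
  (v17,v21,v22) [+--] → (-0.874, 0.543149, 0.491399)–(-0.874, 0.167112, 0.4408)  len=0.3794
  (v17,v22,v18) [+-+] → (-0.874, 0.167112, 0.4408)–(-0.874, 0.167112, 0.219921)  len=0.2209
  (v18,v22,v23) [+--] → (-0.874, 0.167112, 0.219921)–(-0.874, 0.167112, -0.4408)  len=0.6607
  (v18,v23,v19) [+--] → (-0.874, 0.167112, -0.4408)–(-0.874, 0.874, -0.535938)  len=0.7133
  (v22,v26,v27) [--+] → (-0.874, -0.874, 0.535938)–(-0.874, -0.167112, 0.4408)  len=0.7133
  (v22,v27,v23) [-+-] → (-0.874, -0.167112, 0.4408)–(-0.874, -0.167112, -0.219921)  len=0.6607
  (v23,v27,v28) [-++] → (-0.874, -0.167112, -0.219921)–(-0.874, -0.167112, -0.4408)  len=0.2209
  (v23,v28,v24) [-+-] → (-0.874, -0.167112, -0.4408)–(-0.874, -0.543149, -0.491399)  len=0.3794
  (v24,v28,v29) [-+-] → (-0.874, -0.543149, -0.491399)–(-0.874, -0.874, -0.535938)  len=0.3338
  (v25,v30,v26) [-+-] → (-0.874, -1.93794, 0)–(-0.874, -1.57848, 0.49482)  len=0.6116
  (v26,v30,v31) [-++] → (-0.874, -1.57848, 0.49482)–(-0.874, -1.41975, 0.7133)  len=0.2700
  (v26,v31,v27) [-++] → (-0.874, -1.41975, 0.7133)–(-0.874, -0.874, 0.535938)  len=0.5739
  (v28,v33,v29) [++-] → (-0.874, -1.1629, -0.629835)–(-0.874, -0.874, -0.535938)  len=0.3038
  (v29,v33,v34) [-++] → (-0.874, -1.1629, -0.629835)–(-0.874, -1.41975, -0.7133)  len=0.2701
  (v29,v34,v25) [-+-] → (-0.874, -1.41975, -0.7133)–(-0.874, -1.69823, -0.329961)  len=0.4738
  (v25,v34,v30) [-++] → (-0.874, -1.69823, -0.329961)–(-0.874, -1.93794, 0)  len=0.4078

Chained into 2 loop(s):
  loop 1: 12 segments, perimeter = 5.2191
  loop 2: 12 segments, perimeter = 5.2191
Total perimeter = 10.438


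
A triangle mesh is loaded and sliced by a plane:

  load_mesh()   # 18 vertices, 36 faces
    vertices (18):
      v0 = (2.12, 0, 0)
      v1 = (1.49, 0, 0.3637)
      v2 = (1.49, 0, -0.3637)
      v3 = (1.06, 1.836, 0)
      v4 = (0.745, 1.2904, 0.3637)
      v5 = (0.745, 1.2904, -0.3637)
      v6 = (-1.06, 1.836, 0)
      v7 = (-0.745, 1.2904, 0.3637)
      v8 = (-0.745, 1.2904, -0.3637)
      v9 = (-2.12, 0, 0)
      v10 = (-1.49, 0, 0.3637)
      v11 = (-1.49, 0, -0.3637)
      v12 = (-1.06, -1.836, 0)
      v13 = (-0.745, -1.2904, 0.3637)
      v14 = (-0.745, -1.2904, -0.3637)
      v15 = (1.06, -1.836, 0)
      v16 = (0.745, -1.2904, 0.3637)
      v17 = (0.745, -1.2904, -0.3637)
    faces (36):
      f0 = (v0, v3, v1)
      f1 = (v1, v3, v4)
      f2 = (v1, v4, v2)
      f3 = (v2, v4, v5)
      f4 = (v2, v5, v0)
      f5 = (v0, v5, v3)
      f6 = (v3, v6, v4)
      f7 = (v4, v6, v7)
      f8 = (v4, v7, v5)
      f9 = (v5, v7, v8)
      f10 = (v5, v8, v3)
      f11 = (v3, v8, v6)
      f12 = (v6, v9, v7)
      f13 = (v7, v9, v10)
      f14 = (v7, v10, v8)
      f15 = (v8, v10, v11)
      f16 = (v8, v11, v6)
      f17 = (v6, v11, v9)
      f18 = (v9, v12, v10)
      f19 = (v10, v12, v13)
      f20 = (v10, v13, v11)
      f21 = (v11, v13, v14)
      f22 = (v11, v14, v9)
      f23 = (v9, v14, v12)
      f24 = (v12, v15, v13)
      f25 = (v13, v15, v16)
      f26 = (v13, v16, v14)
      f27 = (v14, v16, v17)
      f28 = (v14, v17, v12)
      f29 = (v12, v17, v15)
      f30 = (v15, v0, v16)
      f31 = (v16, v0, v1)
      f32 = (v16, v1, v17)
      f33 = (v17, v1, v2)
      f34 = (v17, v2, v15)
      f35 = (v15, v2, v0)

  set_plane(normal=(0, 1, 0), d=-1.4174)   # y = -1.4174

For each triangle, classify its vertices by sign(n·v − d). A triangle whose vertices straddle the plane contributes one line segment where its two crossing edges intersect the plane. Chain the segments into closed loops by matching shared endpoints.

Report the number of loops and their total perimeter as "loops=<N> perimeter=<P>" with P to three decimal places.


Straddling triangles (10 of 36):
  (v9,v12,v10) [+-+] → (-1.30168, -1.4174, 0)–(-1.15804, -1.4174, 0.082922)  len=0.1659
  (v10,v12,v13) [+-+] → (-1.15804, -1.4174, 0.082922)–(-0.818323, -1.4174, 0.279041)  len=0.3923
  (v9,v14,v12) [++-] → (-0.818323, -1.4174, -0.279041)–(-1.30168, -1.4174, 0)  len=0.5581
  (v12,v15,v13) [--+] → (-0.324848, -1.4174, 0.279041)–(-0.818323, -1.4174, 0.279041)  len=0.4935
  (v13,v15,v16) [+-+] → (-0.324848, -1.4174, 0.279041)–(0.818323, -1.4174, 0.279041)  len=1.1432
  (v14,v17,v12) [++-] → (0.324848, -1.4174, -0.279041)–(-0.818323, -1.4174, -0.279041)  len=1.1432
  (v12,v17,v15) [-+-] → (0.324848, -1.4174, -0.279041)–(0.818323, -1.4174, -0.279041)  len=0.4935
  (v15,v0,v16) [-++] → (1.30168, -1.4174, 0)–(0.818323, -1.4174, 0.279041)  len=0.5581
  (v17,v2,v15) [++-] → (1.15804, -1.4174, -0.082922)–(0.818323, -1.4174, -0.279041)  len=0.3923
  (v15,v2,v0) [-++] → (1.15804, -1.4174, -0.082922)–(1.30168, -1.4174, 0)  len=0.1659

Chained into 1 loop(s):
  loop 1: 10 segments, perimeter = 5.5058
Total perimeter = 5.506

loops=1 perimeter=5.506


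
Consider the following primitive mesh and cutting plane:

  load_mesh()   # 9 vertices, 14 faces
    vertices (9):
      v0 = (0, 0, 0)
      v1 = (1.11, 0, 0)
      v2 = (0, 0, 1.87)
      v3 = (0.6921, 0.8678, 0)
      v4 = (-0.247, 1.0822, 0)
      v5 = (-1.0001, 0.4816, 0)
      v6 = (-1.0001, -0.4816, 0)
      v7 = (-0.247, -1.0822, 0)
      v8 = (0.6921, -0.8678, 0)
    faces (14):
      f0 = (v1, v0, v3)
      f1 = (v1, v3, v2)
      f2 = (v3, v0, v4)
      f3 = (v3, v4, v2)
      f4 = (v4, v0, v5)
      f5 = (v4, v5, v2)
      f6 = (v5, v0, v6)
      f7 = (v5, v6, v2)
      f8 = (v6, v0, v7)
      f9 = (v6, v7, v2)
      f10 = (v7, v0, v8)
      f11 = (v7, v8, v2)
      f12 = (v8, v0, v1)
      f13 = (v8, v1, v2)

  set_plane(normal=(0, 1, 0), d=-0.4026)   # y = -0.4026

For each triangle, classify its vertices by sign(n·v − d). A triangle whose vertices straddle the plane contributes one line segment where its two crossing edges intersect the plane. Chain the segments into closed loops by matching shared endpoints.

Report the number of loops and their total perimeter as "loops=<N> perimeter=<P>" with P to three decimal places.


loops=1 perimeter=5.020

Straddling triangles (8 of 14):
  (v5,v0,v6) [++-] → (-0.836047, -0.4026, 0)–(-1.0001, -0.4026, 0)  len=0.1641
  (v5,v6,v2) [+-+] → (-1.0001, -0.4026, 0)–(-0.836047, -0.4026, 0.306748)  len=0.3479
  (v6,v0,v7) [-+-] → (-0.836047, -0.4026, 0)–(-0.0918889, -0.4026, 0)  len=0.7442
  (v6,v7,v2) [--+] → (-0.0918889, -0.4026, 1.17432)–(-0.836047, -0.4026, 0.306748)  len=1.1430
  (v7,v0,v8) [-+-] → (-0.0918889, -0.4026, 0)–(0.321087, -0.4026, 0)  len=0.4130
  (v7,v8,v2) [--+] → (0.321087, -0.4026, 1.00245)–(-0.0918889, -0.4026, 1.17432)  len=0.4473
  (v8,v0,v1) [-++] → (0.321087, -0.4026, 0)–(0.916123, -0.4026, 0)  len=0.5950
  (v8,v1,v2) [-++] → (0.916123, -0.4026, 0)–(0.321087, -0.4026, 1.00245)  len=1.1657

Chained into 1 loop(s):
  loop 1: 8 segments, perimeter = 5.0202
Total perimeter = 5.020


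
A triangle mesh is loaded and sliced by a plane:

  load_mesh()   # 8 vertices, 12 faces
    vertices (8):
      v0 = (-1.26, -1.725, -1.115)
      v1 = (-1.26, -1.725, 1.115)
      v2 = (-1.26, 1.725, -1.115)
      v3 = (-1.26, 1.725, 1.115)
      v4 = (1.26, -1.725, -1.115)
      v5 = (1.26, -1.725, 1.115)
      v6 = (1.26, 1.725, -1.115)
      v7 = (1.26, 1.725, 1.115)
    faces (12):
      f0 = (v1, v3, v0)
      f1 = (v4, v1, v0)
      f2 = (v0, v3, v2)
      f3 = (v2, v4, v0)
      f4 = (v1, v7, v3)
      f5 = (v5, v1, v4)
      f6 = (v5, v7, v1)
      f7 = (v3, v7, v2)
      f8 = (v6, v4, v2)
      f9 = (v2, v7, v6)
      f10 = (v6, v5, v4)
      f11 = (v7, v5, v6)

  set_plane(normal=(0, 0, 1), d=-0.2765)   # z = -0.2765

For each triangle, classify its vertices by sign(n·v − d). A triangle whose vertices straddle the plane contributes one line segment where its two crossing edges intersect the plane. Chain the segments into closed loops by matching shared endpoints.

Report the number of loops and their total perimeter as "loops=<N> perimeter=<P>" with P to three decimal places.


loops=1 perimeter=11.940

Straddling triangles (8 of 12):
  (v1,v3,v0) [++-] → (-1.26, -0.427769, -0.2765)–(-1.26, -1.725, -0.2765)  len=1.2972
  (v4,v1,v0) [-+-] → (0.312457, -1.725, -0.2765)–(-1.26, -1.725, -0.2765)  len=1.5725
  (v0,v3,v2) [-+-] → (-1.26, -0.427769, -0.2765)–(-1.26, 1.725, -0.2765)  len=2.1528
  (v5,v1,v4) [++-] → (0.312457, -1.725, -0.2765)–(1.26, -1.725, -0.2765)  len=0.9475
  (v3,v7,v2) [++-] → (-0.312457, 1.725, -0.2765)–(-1.26, 1.725, -0.2765)  len=0.9475
  (v2,v7,v6) [-+-] → (-0.312457, 1.725, -0.2765)–(1.26, 1.725, -0.2765)  len=1.5725
  (v6,v5,v4) [-+-] → (1.26, 0.427769, -0.2765)–(1.26, -1.725, -0.2765)  len=2.1528
  (v7,v5,v6) [++-] → (1.26, 0.427769, -0.2765)–(1.26, 1.725, -0.2765)  len=1.2972

Chained into 1 loop(s):
  loop 1: 8 segments, perimeter = 11.9400
Total perimeter = 11.940


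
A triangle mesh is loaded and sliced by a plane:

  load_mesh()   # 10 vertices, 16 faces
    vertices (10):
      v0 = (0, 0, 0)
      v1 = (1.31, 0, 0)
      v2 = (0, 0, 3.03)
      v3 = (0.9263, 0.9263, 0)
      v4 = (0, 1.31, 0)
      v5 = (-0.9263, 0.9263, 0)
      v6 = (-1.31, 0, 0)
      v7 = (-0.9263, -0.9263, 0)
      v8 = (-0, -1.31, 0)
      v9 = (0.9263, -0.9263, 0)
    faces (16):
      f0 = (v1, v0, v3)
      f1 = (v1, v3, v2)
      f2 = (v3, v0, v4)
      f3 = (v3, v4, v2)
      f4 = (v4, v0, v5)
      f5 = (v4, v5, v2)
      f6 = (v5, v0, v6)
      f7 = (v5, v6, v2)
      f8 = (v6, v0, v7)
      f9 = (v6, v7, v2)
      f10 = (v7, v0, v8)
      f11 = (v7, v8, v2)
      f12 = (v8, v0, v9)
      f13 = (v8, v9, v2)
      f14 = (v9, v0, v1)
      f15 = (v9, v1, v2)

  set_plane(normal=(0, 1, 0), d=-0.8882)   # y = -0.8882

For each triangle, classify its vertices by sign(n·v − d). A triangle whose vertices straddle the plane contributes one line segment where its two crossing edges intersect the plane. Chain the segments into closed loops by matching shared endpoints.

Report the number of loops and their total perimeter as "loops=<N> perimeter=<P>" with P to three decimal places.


loops=1 perimeter=4.616

Straddling triangles (8 of 16):
  (v6,v0,v7) [++-] → (-0.8882, -0.8882, 0)–(-0.942082, -0.8882, 0)  len=0.0539
  (v6,v7,v2) [+-+] → (-0.942082, -0.8882, 0)–(-0.8882, -0.8882, 0.124628)  len=0.1358
  (v7,v0,v8) [-+-] → (-0.8882, -0.8882, 0)–(0, -0.8882, 0)  len=0.8882
  (v7,v8,v2) [--+] → (0, -0.8882, 0.975614)–(-0.8882, -0.8882, 0.124628)  len=1.2301
  (v8,v0,v9) [-+-] → (0, -0.8882, 0)–(0.8882, -0.8882, 0)  len=0.8882
  (v8,v9,v2) [--+] → (0.8882, -0.8882, 0.124628)–(0, -0.8882, 0.975614)  len=1.2301
  (v9,v0,v1) [-++] → (0.8882, -0.8882, 0)–(0.942082, -0.8882, 0)  len=0.0539
  (v9,v1,v2) [-++] → (0.942082, -0.8882, 0)–(0.8882, -0.8882, 0.124628)  len=0.1358

Chained into 1 loop(s):
  loop 1: 8 segments, perimeter = 4.6159
Total perimeter = 4.616


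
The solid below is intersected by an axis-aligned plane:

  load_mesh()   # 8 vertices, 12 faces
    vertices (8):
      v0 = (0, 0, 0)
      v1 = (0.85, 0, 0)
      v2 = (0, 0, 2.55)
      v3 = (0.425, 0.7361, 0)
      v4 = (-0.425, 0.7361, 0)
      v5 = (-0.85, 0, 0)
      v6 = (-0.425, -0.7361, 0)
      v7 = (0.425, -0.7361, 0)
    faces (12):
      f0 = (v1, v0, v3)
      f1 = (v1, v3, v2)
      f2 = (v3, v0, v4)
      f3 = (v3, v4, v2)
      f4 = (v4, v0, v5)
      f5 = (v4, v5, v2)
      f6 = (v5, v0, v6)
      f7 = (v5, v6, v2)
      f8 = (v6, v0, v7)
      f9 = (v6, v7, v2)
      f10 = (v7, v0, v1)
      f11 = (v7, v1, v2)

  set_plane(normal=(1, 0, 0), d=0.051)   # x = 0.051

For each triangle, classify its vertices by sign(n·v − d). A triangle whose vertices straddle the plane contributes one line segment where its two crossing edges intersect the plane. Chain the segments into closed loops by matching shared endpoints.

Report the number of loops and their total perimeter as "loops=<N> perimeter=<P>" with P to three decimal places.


loops=1 perimeter=6.497

Straddling triangles (8 of 12):
  (v1,v0,v3) [+-+] → (0.051, 0, 0)–(0.051, 0.088332, 0)  len=0.0883
  (v1,v3,v2) [++-] → (0.051, 0.088332, 2.244)–(0.051, 0, 2.397)  len=0.1767
  (v3,v0,v4) [+--] → (0.051, 0.088332, 0)–(0.051, 0.7361, 0)  len=0.6478
  (v3,v4,v2) [+--] → (0.051, 0.7361, 0)–(0.051, 0.088332, 2.244)  len=2.3356
  (v6,v0,v7) [--+] → (0.051, -0.088332, 0)–(0.051, -0.7361, 0)  len=0.6478
  (v6,v7,v2) [-+-] → (0.051, -0.7361, 0)–(0.051, -0.088332, 2.244)  len=2.3356
  (v7,v0,v1) [+-+] → (0.051, -0.088332, 0)–(0.051, 0, 0)  len=0.0883
  (v7,v1,v2) [++-] → (0.051, 0, 2.397)–(0.051, -0.088332, 2.244)  len=0.1767

Chained into 1 loop(s):
  loop 1: 8 segments, perimeter = 6.4968
Total perimeter = 6.497


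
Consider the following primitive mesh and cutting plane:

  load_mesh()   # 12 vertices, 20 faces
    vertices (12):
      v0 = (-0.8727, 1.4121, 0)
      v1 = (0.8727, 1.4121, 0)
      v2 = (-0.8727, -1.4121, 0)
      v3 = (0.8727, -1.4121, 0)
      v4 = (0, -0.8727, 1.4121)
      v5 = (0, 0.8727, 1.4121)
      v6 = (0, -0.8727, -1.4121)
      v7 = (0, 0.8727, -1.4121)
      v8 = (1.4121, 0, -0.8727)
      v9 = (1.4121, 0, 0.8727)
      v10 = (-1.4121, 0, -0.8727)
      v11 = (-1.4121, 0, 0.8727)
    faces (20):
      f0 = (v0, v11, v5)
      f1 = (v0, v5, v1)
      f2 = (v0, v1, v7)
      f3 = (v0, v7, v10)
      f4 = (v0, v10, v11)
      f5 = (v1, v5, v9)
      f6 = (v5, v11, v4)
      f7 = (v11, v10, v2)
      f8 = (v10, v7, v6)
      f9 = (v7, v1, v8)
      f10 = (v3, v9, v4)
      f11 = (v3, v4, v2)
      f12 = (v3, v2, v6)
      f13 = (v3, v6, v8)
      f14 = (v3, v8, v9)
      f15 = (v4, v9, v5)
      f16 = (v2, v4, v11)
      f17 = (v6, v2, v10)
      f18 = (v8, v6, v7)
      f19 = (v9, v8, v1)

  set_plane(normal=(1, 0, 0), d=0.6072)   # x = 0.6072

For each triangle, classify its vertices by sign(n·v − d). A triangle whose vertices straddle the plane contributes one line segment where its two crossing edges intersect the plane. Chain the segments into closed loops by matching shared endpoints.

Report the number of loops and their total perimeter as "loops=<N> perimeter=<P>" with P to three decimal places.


Straddling triangles (10 of 20):
  (v0,v5,v1) [--+] → (0.6072, 1.248, 0.429601)–(0.6072, 1.4121, 0)  len=0.4599
  (v0,v1,v7) [-+-] → (0.6072, 1.4121, 0)–(0.6072, 1.248, -0.429601)  len=0.4599
  (v1,v5,v9) [+-+] → (0.6072, 1.248, 0.429601)–(0.6072, 0.497441, 1.18016)  len=1.0614
  (v7,v1,v8) [-++] → (0.6072, 1.248, -0.429601)–(0.6072, 0.497441, -1.18016)  len=1.0614
  (v3,v9,v4) [++-] → (0.6072, -0.497441, 1.18016)–(0.6072, -1.248, 0.429601)  len=1.0614
  (v3,v4,v2) [+--] → (0.6072, -1.248, 0.429601)–(0.6072, -1.4121, 0)  len=0.4599
  (v3,v2,v6) [+--] → (0.6072, -1.4121, 0)–(0.6072, -1.248, -0.429601)  len=0.4599
  (v3,v6,v8) [+-+] → (0.6072, -1.248, -0.429601)–(0.6072, -0.497441, -1.18016)  len=1.0614
  (v4,v9,v5) [-+-] → (0.6072, -0.497441, 1.18016)–(0.6072, 0.497441, 1.18016)  len=0.9949
  (v8,v6,v7) [+--] → (0.6072, -0.497441, -1.18016)–(0.6072, 0.497441, -1.18016)  len=0.9949

Chained into 1 loop(s):
  loop 1: 10 segments, perimeter = 8.0751
Total perimeter = 8.075

loops=1 perimeter=8.075


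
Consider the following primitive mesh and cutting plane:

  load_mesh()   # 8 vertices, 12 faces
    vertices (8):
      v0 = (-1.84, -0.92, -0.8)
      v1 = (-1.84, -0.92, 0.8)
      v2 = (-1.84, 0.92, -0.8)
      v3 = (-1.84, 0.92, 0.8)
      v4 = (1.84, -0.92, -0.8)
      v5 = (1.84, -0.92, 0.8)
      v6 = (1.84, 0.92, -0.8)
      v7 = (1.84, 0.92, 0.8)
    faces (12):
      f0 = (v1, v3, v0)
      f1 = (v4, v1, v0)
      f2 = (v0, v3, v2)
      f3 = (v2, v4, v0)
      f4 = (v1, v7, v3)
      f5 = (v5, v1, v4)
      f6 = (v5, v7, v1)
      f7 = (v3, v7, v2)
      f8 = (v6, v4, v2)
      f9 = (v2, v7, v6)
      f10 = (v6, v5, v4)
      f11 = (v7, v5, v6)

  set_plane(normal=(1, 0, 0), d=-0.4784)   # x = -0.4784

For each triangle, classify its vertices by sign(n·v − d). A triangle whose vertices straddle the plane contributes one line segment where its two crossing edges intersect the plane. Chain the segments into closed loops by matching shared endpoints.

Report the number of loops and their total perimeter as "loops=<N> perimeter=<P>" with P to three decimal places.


Straddling triangles (8 of 12):
  (v4,v1,v0) [+--] → (-0.4784, -0.92, 0.208)–(-0.4784, -0.92, -0.8)  len=1.0080
  (v2,v4,v0) [-+-] → (-0.4784, 0.2392, -0.8)–(-0.4784, -0.92, -0.8)  len=1.1592
  (v1,v7,v3) [-+-] → (-0.4784, -0.2392, 0.8)–(-0.4784, 0.92, 0.8)  len=1.1592
  (v5,v1,v4) [+-+] → (-0.4784, -0.92, 0.8)–(-0.4784, -0.92, 0.208)  len=0.5920
  (v5,v7,v1) [++-] → (-0.4784, -0.2392, 0.8)–(-0.4784, -0.92, 0.8)  len=0.6808
  (v3,v7,v2) [-+-] → (-0.4784, 0.92, 0.8)–(-0.4784, 0.92, -0.208)  len=1.0080
  (v6,v4,v2) [++-] → (-0.4784, 0.2392, -0.8)–(-0.4784, 0.92, -0.8)  len=0.6808
  (v2,v7,v6) [-++] → (-0.4784, 0.92, -0.208)–(-0.4784, 0.92, -0.8)  len=0.5920

Chained into 1 loop(s):
  loop 1: 8 segments, perimeter = 6.8800
Total perimeter = 6.880

loops=1 perimeter=6.880


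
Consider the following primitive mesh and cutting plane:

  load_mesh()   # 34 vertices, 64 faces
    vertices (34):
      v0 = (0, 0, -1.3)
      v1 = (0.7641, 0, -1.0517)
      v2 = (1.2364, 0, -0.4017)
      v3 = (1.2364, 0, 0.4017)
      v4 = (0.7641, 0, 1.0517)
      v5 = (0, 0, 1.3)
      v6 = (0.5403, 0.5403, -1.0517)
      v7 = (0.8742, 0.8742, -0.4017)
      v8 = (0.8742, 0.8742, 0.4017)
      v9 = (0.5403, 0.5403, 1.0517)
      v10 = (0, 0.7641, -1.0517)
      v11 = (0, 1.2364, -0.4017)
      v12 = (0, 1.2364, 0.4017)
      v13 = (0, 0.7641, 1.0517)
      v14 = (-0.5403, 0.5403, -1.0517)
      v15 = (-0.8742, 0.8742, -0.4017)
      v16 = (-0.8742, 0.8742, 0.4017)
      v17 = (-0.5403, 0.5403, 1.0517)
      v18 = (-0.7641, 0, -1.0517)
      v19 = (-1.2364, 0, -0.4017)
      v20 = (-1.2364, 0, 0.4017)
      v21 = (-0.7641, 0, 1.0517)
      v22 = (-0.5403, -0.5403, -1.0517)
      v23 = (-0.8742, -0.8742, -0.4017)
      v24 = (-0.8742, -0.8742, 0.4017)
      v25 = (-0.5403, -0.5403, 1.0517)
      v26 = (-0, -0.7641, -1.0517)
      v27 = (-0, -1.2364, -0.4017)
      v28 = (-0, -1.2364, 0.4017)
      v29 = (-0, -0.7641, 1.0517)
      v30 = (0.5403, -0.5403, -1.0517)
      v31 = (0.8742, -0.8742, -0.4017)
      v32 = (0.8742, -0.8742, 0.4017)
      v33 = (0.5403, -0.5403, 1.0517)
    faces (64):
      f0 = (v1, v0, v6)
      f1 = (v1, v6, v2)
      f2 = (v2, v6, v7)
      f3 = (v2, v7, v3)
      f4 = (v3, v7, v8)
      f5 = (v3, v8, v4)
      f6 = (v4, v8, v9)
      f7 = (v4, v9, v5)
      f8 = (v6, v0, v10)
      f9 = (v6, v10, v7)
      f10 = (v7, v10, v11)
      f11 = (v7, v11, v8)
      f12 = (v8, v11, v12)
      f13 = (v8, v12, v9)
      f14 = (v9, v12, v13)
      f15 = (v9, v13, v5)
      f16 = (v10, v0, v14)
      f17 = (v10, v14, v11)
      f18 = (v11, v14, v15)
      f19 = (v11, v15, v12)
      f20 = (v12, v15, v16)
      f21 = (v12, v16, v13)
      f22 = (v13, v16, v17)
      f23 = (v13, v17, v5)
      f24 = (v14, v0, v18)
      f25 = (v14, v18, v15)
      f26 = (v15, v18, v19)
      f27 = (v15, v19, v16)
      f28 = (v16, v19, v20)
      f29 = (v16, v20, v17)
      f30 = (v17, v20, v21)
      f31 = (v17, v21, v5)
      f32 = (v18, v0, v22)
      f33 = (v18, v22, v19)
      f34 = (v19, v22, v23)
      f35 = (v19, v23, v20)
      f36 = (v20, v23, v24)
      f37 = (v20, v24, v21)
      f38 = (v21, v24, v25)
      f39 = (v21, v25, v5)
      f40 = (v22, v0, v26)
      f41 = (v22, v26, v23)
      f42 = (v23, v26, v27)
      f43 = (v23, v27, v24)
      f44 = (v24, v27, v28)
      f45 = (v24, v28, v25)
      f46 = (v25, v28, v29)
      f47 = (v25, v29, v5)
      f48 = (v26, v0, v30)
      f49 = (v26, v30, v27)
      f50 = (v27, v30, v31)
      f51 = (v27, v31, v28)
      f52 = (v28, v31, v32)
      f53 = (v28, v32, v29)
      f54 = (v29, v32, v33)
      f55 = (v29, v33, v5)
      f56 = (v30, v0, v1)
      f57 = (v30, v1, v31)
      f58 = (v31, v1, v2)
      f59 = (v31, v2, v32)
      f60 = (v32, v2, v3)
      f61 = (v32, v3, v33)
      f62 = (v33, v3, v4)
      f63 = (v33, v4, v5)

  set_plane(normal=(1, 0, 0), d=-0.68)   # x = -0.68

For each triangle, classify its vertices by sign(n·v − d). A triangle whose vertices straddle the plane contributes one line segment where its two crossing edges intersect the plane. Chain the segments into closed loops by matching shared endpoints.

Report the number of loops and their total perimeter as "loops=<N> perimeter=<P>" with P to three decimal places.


Straddling triangles (20 of 64):
  (v11,v14,v15) [++-] → (-0.68, 0.68, -0.779747)–(-0.68, 0.954661, -0.4017)  len=0.4673
  (v11,v15,v12) [+-+] → (-0.68, 0.954661, -0.4017)–(-0.68, 0.954661, -0.223228)  len=0.1785
  (v12,v15,v16) [+--] → (-0.68, 0.954661, -0.223228)–(-0.68, 0.954661, 0.4017)  len=0.6249
  (v12,v16,v13) [+-+] → (-0.68, 0.954661, 0.4017)–(-0.68, 0.849742, 0.546095)  len=0.1785
  (v13,v16,v17) [+-+] → (-0.68, 0.849742, 0.546095)–(-0.68, 0.68, 0.779747)  len=0.2888
  (v14,v0,v18) [++-] → (-0.68, 0, -1.07903)–(-0.68, 0.203035, -1.0517)  len=0.2049
  (v14,v18,v15) [+--] → (-0.68, 0.203035, -1.0517)–(-0.68, 0.68, -0.779747)  len=0.5490
  (v16,v20,v17) [--+] → (-0.68, 0.431867, 0.921252)–(-0.68, 0.68, 0.779747)  len=0.2856
  (v17,v20,v21) [+--] → (-0.68, 0.431867, 0.921252)–(-0.68, 0.203035, 1.0517)  len=0.2634
  (v17,v21,v5) [+-+] → (-0.68, 0.203035, 1.0517)–(-0.68, 0, 1.07903)  len=0.2049
  (v18,v0,v22) [-++] → (-0.68, 0, -1.07903)–(-0.68, -0.203035, -1.0517)  len=0.2049
  (v18,v22,v19) [-+-] → (-0.68, -0.203035, -1.0517)–(-0.68, -0.431867, -0.921252)  len=0.2634
  (v19,v22,v23) [-+-] → (-0.68, -0.431867, -0.921252)–(-0.68, -0.68, -0.779747)  len=0.2856
  (v21,v24,v25) [--+] → (-0.68, -0.68, 0.779747)–(-0.68, -0.203035, 1.0517)  len=0.5490
  (v21,v25,v5) [-++] → (-0.68, -0.203035, 1.0517)–(-0.68, 0, 1.07903)  len=0.2049
  (v22,v26,v23) [++-] → (-0.68, -0.849742, -0.546095)–(-0.68, -0.68, -0.779747)  len=0.2888
  (v23,v26,v27) [-++] → (-0.68, -0.849742, -0.546095)–(-0.68, -0.954661, -0.4017)  len=0.1785
  (v23,v27,v24) [-+-] → (-0.68, -0.954661, -0.4017)–(-0.68, -0.954661, 0.223228)  len=0.6249
  (v24,v27,v28) [-++] → (-0.68, -0.954661, 0.223228)–(-0.68, -0.954661, 0.4017)  len=0.1785
  (v24,v28,v25) [-++] → (-0.68, -0.954661, 0.4017)–(-0.68, -0.68, 0.779747)  len=0.4673

Chained into 1 loop(s):
  loop 1: 20 segments, perimeter = 6.4916
Total perimeter = 6.492

loops=1 perimeter=6.492


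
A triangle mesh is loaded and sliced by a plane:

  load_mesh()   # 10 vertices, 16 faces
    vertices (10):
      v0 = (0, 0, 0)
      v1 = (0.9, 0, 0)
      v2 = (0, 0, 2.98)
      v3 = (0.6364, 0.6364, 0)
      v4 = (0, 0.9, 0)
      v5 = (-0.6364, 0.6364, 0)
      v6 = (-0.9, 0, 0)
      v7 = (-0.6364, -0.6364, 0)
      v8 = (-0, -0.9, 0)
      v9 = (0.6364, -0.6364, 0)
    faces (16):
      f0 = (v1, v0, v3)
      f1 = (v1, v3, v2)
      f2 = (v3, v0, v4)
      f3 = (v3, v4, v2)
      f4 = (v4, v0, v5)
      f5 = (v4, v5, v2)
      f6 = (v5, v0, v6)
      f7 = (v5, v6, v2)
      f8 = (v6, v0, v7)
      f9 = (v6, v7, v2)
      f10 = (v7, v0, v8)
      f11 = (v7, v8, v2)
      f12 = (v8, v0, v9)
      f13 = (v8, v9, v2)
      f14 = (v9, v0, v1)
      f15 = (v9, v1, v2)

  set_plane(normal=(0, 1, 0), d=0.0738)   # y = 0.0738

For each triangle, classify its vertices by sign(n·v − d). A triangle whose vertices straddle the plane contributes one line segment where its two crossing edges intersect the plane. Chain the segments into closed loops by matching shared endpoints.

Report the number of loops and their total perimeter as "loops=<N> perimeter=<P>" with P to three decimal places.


Straddling triangles (8 of 16):
  (v1,v0,v3) [--+] → (0.0738, 0.0738, 0)–(0.869432, 0.0738, 0)  len=0.7956
  (v1,v3,v2) [-+-] → (0.869432, 0.0738, 0)–(0.0738, 0.0738, 2.63442)  len=2.7519
  (v3,v0,v4) [+-+] → (0.0738, 0.0738, 0)–(0, 0.0738, 0)  len=0.0738
  (v3,v4,v2) [++-] → (0, 0.0738, 2.73564)–(0.0738, 0.0738, 2.63442)  len=0.1253
  (v4,v0,v5) [+-+] → (0, 0.0738, 0)–(-0.0738, 0.0738, 0)  len=0.0738
  (v4,v5,v2) [++-] → (-0.0738, 0.0738, 2.63442)–(0, 0.0738, 2.73564)  len=0.1253
  (v5,v0,v6) [+--] → (-0.0738, 0.0738, 0)–(-0.869432, 0.0738, 0)  len=0.7956
  (v5,v6,v2) [+--] → (-0.869432, 0.0738, 0)–(-0.0738, 0.0738, 2.63442)  len=2.7519

Chained into 1 loop(s):
  loop 1: 8 segments, perimeter = 7.4933
Total perimeter = 7.493

loops=1 perimeter=7.493


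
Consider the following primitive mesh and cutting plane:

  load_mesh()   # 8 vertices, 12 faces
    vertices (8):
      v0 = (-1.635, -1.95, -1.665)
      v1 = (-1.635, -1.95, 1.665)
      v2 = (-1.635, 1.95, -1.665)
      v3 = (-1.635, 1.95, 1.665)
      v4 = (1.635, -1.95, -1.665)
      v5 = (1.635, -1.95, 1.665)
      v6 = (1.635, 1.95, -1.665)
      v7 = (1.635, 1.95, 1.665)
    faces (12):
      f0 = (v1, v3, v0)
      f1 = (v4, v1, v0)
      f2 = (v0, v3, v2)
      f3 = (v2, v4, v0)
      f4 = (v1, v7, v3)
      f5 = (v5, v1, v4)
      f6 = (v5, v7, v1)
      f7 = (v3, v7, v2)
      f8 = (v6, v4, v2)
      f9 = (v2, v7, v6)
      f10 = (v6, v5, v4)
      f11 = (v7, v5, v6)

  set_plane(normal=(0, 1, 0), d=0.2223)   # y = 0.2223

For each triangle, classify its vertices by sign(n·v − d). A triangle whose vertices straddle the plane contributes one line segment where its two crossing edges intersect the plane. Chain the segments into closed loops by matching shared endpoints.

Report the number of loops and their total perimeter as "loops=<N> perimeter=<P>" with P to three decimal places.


Straddling triangles (8 of 12):
  (v1,v3,v0) [-+-] → (-1.635, 0.2223, 1.665)–(-1.635, 0.2223, 0.18981)  len=1.4752
  (v0,v3,v2) [-++] → (-1.635, 0.2223, 0.18981)–(-1.635, 0.2223, -1.665)  len=1.8548
  (v2,v4,v0) [+--] → (-0.18639, 0.2223, -1.665)–(-1.635, 0.2223, -1.665)  len=1.4486
  (v1,v7,v3) [-++] → (0.18639, 0.2223, 1.665)–(-1.635, 0.2223, 1.665)  len=1.8214
  (v5,v7,v1) [-+-] → (1.635, 0.2223, 1.665)–(0.18639, 0.2223, 1.665)  len=1.4486
  (v6,v4,v2) [+-+] → (1.635, 0.2223, -1.665)–(-0.18639, 0.2223, -1.665)  len=1.8214
  (v6,v5,v4) [+--] → (1.635, 0.2223, -0.18981)–(1.635, 0.2223, -1.665)  len=1.4752
  (v7,v5,v6) [+-+] → (1.635, 0.2223, 1.665)–(1.635, 0.2223, -0.18981)  len=1.8548

Chained into 1 loop(s):
  loop 1: 8 segments, perimeter = 13.2000
Total perimeter = 13.200

loops=1 perimeter=13.200


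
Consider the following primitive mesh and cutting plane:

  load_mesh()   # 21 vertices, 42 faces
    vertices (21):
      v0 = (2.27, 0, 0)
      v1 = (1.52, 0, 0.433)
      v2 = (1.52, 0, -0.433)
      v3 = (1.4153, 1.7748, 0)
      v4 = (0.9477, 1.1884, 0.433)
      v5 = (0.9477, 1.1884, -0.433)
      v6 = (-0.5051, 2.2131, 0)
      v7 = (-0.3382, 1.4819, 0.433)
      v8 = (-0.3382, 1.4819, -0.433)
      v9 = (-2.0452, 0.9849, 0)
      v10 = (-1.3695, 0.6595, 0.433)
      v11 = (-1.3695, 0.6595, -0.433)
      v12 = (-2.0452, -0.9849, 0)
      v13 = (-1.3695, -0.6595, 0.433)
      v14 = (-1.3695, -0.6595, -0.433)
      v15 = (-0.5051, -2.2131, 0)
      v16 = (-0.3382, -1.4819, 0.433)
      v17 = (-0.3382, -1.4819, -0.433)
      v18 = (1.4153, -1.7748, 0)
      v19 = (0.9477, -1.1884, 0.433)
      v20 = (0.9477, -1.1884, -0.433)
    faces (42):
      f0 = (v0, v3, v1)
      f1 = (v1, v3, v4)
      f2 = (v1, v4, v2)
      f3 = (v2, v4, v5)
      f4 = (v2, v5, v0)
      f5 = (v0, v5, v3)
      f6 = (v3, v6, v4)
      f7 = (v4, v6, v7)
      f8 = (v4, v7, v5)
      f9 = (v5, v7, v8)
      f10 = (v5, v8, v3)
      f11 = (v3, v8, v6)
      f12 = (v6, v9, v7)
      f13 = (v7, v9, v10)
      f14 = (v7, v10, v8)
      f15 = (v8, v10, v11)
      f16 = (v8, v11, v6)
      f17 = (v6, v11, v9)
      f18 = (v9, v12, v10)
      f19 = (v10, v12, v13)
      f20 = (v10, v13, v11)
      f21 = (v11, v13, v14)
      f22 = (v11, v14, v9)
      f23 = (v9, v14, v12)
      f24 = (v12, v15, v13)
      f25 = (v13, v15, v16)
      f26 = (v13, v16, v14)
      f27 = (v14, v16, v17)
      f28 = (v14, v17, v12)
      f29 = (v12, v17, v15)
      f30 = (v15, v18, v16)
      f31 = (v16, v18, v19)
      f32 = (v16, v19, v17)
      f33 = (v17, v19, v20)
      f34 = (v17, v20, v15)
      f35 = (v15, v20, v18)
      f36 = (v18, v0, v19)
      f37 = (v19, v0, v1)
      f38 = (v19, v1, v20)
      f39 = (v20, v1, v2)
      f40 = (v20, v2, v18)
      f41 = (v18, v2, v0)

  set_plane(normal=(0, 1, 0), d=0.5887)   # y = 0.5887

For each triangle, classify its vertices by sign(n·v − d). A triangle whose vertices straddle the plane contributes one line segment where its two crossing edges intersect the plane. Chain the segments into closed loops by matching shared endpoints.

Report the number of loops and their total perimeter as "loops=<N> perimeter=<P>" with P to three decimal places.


Straddling triangles (12 of 42):
  (v0,v3,v1) [-+-] → (1.9865, 0.5887, 0)–(1.48527, 0.5887, 0.289374)  len=0.5788
  (v1,v3,v4) [-++] → (1.48527, 0.5887, 0.289374)–(1.2365, 0.5887, 0.433)  len=0.2873
  (v1,v4,v2) [-+-] → (1.2365, 0.5887, 0.433)–(1.2365, 0.5887, -0.00400791)  len=0.4370
  (v2,v4,v5) [-++] → (1.2365, 0.5887, -0.00400791)–(1.2365, 0.5887, -0.433)  len=0.4290
  (v2,v5,v0) [-+-] → (1.2365, 0.5887, -0.433)–(1.61497, 0.5887, -0.214496)  len=0.4370
  (v0,v5,v3) [-++] → (1.61497, 0.5887, -0.214496)–(1.9865, 0.5887, 0)  len=0.4290
  (v9,v12,v10) [+-+] → (-2.0452, 0.5887, 0)–(-1.39859, 0.5887, 0.414357)  len=0.7680
  (v10,v12,v13) [+--] → (-1.39859, 0.5887, 0.414357)–(-1.3695, 0.5887, 0.433)  len=0.0346
  (v10,v13,v11) [+-+] → (-1.3695, 0.5887, 0.433)–(-1.3695, 0.5887, -0.386516)  len=0.8195
  (v11,v13,v14) [+--] → (-1.3695, 0.5887, -0.386516)–(-1.3695, 0.5887, -0.433)  len=0.0465
  (v11,v14,v9) [+-+] → (-1.3695, 0.5887, -0.433)–(-1.8824, 0.5887, -0.104327)  len=0.6092
  (v9,v14,v12) [+--] → (-1.8824, 0.5887, -0.104327)–(-2.0452, 0.5887, 0)  len=0.1934

Chained into 2 loop(s):
  loop 1: 6 segments, perimeter = 2.5980
  loop 2: 6 segments, perimeter = 2.4711
Total perimeter = 5.069

loops=2 perimeter=5.069


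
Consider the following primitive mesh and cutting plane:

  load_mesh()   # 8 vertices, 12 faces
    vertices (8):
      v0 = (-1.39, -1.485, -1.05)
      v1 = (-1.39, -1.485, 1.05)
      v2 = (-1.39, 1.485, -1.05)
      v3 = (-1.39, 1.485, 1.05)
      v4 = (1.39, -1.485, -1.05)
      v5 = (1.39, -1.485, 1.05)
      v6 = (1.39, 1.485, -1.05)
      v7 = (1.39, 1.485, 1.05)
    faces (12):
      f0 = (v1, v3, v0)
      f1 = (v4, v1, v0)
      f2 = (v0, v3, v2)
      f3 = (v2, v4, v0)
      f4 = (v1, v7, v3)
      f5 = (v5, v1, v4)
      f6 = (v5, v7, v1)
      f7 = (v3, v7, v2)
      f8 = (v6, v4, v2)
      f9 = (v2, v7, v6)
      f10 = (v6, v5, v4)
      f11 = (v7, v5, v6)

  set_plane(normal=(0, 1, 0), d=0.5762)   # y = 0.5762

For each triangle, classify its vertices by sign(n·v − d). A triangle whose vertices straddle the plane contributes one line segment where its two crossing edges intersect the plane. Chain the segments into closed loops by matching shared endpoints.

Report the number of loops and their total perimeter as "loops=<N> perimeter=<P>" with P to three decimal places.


loops=1 perimeter=9.760

Straddling triangles (8 of 12):
  (v1,v3,v0) [-+-] → (-1.39, 0.5762, 1.05)–(-1.39, 0.5762, 0.407414)  len=0.6426
  (v0,v3,v2) [-++] → (-1.39, 0.5762, 0.407414)–(-1.39, 0.5762, -1.05)  len=1.4574
  (v2,v4,v0) [+--] → (-0.539339, 0.5762, -1.05)–(-1.39, 0.5762, -1.05)  len=0.8507
  (v1,v7,v3) [-++] → (0.539339, 0.5762, 1.05)–(-1.39, 0.5762, 1.05)  len=1.9293
  (v5,v7,v1) [-+-] → (1.39, 0.5762, 1.05)–(0.539339, 0.5762, 1.05)  len=0.8507
  (v6,v4,v2) [+-+] → (1.39, 0.5762, -1.05)–(-0.539339, 0.5762, -1.05)  len=1.9293
  (v6,v5,v4) [+--] → (1.39, 0.5762, -0.407414)–(1.39, 0.5762, -1.05)  len=0.6426
  (v7,v5,v6) [+-+] → (1.39, 0.5762, 1.05)–(1.39, 0.5762, -0.407414)  len=1.4574

Chained into 1 loop(s):
  loop 1: 8 segments, perimeter = 9.7600
Total perimeter = 9.760


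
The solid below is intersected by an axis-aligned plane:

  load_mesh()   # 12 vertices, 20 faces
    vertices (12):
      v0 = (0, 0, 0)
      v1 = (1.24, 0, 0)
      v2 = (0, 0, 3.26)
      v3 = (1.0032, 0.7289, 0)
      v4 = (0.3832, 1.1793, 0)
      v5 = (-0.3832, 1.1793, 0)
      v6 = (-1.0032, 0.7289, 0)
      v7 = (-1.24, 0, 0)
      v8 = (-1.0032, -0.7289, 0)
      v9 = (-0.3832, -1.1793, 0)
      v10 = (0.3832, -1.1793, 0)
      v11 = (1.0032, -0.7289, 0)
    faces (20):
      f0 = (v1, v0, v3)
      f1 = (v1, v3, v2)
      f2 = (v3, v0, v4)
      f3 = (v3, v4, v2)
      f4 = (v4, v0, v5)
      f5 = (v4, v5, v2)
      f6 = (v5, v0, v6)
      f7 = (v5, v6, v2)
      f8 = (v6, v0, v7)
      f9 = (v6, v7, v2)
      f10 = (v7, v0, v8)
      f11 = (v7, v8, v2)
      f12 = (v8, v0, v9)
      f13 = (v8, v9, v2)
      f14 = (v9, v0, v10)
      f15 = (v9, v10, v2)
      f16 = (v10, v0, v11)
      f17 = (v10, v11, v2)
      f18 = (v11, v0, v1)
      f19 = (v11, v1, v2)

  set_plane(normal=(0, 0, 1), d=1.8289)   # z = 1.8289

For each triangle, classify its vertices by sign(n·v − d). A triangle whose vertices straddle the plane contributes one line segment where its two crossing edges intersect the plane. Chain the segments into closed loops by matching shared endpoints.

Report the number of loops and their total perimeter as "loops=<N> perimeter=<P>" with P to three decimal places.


Straddling triangles (10 of 20):
  (v1,v3,v2) [--+] → (0.440392, 0.319978, 1.8289)–(0.544345, 0, 1.8289)  len=0.3364
  (v3,v4,v2) [--+] → (0.16822, 0.517698, 1.8289)–(0.440392, 0.319978, 1.8289)  len=0.3364
  (v4,v5,v2) [--+] → (-0.16822, 0.517698, 1.8289)–(0.16822, 0.517698, 1.8289)  len=0.3364
  (v5,v6,v2) [--+] → (-0.440392, 0.319978, 1.8289)–(-0.16822, 0.517698, 1.8289)  len=0.3364
  (v6,v7,v2) [--+] → (-0.544345, 0, 1.8289)–(-0.440392, 0.319978, 1.8289)  len=0.3364
  (v7,v8,v2) [--+] → (-0.440392, -0.319978, 1.8289)–(-0.544345, 0, 1.8289)  len=0.3364
  (v8,v9,v2) [--+] → (-0.16822, -0.517698, 1.8289)–(-0.440392, -0.319978, 1.8289)  len=0.3364
  (v9,v10,v2) [--+] → (0.16822, -0.517698, 1.8289)–(-0.16822, -0.517698, 1.8289)  len=0.3364
  (v10,v11,v2) [--+] → (0.440392, -0.319978, 1.8289)–(0.16822, -0.517698, 1.8289)  len=0.3364
  (v11,v1,v2) [--+] → (0.544345, 0, 1.8289)–(0.440392, -0.319978, 1.8289)  len=0.3364

Chained into 1 loop(s):
  loop 1: 10 segments, perimeter = 3.3643
Total perimeter = 3.364

loops=1 perimeter=3.364
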